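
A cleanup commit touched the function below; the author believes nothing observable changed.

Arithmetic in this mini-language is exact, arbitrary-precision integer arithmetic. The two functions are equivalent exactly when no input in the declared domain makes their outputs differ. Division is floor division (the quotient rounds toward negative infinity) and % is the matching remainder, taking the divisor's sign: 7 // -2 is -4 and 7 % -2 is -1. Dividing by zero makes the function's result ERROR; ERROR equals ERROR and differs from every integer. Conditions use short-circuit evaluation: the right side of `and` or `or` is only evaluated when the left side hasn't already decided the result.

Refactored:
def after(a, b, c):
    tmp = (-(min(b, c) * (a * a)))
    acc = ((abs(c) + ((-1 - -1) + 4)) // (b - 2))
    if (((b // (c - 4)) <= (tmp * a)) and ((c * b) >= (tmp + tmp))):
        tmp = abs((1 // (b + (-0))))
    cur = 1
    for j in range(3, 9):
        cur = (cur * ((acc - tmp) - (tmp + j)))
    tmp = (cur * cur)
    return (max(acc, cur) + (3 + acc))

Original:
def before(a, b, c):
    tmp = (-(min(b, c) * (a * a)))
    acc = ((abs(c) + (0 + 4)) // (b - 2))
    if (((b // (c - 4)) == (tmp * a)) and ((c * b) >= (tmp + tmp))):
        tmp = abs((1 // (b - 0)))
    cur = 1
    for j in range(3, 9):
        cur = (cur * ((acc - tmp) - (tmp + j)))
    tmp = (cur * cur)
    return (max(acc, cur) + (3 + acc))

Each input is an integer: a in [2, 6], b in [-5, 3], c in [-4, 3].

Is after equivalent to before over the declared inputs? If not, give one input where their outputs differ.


Not equivalent: a=2, b=1, c=0 separates them (665279 vs 2162159).
before: tmp := 0 | acc := -4 | (((b // (c - 4)) == (tmp * a)) and ((c * b) >= (tmp + tmp))): false | cur := 1 | iter j=3: | cur := -7 | iter j=4: | cur := 56 | iter j=5: | cur := -504 | iter j=6: | cur := 5040 | iter j=7: | cur := -55440 | iter j=8: | cur := 665280 | tmp := 442597478400 | result 665279
after: tmp := 0 | acc := -4 | (((b // (c - 4)) <= (tmp * a)) and ((c * b) >= (tmp + tmp))): true | tmp := 1 | cur := 1 | iter j=3: | cur := -9 | iter j=4: | cur := 90 | iter j=5: | cur := -990 | iter j=6: | cur := 11880 | iter j=7: | cur := -154440 | iter j=8: | cur := 2162160 | tmp := 4674935865600 | result 2162159
verdict: not equivalent; witness: a=2, b=1, c=0


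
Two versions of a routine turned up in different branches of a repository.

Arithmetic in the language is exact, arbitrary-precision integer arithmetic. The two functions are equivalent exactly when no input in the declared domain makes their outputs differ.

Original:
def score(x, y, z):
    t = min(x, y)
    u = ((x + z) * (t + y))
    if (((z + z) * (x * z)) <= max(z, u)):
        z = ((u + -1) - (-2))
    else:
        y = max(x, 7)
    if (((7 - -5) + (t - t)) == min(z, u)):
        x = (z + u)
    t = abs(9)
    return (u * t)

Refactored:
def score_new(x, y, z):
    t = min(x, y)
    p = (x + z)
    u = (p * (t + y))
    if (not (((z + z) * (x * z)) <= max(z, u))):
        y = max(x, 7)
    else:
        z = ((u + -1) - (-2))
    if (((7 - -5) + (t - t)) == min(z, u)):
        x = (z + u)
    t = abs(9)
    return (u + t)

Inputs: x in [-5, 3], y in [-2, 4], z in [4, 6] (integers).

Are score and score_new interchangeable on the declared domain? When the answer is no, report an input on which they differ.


These are not equivalent — on x=-5, y=-2, z=4 the outputs split (63 vs 16).
score: t = -5; u = 7; (((z + z) * (x * z)) <= max(z, u)) -> true; z = 8; (((7 - -5) + (t - t)) == min(z, u)) -> false; t = 9; return 63
score_new: t = -5; p = -1; u = 7; (not (((z + z) * (x * z)) <= max(z, u))) -> false; z = 8; (((7 - -5) + (t - t)) == min(z, u)) -> false; t = 9; return 16
verdict: not equivalent; witness: x=-5, y=-2, z=4


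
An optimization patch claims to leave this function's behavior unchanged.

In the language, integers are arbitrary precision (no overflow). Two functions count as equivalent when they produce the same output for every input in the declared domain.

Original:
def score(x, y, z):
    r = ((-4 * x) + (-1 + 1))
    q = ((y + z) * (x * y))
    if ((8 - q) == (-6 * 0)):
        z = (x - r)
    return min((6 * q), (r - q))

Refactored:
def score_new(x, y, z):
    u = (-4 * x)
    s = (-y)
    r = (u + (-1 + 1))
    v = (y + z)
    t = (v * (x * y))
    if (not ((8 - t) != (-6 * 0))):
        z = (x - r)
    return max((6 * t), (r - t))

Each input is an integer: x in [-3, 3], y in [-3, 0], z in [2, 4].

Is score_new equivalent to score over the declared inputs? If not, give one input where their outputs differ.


These are not equivalent — on x=-3, y=-3, z=2 the outputs split (-54 vs 21).
score: r = 12; q = -9; ((8 - q) == (-6 * 0)) -> false; return -54
score_new: u = 12; s = 3; r = 12; v = -1; t = -9; (not ((8 - t) != (-6 * 0))) -> false; return 21
verdict: not equivalent; witness: x=-3, y=-3, z=2


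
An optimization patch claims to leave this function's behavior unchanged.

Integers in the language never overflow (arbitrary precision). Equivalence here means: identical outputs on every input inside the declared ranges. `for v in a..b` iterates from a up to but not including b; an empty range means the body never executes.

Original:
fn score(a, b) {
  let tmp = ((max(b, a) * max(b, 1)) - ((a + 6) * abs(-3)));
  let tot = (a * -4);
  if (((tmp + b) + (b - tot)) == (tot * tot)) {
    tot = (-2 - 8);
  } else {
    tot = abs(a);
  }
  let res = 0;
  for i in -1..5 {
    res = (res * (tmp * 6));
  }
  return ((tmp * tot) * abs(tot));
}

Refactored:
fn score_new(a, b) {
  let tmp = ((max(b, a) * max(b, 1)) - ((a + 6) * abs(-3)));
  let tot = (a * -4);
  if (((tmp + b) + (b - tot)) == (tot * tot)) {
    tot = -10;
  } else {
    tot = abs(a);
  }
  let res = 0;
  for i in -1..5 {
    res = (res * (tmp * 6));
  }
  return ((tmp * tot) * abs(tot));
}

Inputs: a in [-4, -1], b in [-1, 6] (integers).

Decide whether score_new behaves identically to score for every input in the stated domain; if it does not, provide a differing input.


This is a faithful refactor — arithmetic usage differs, constant usage differs, but the computed results match everywhere.
Spot check at a=-3, b=4 — score: tmp becomes 7; next tot becomes 12; next (((tmp + b) + (b - tot)) == (tot * tot)) evaluates to false; next tot becomes 3; next res becomes 0; next at i=-1:; next res becomes 0; next at i=0:; next res becomes 0; next at i=1:; next res becomes 0; next at i=2:; next res becomes 0; next at i=3:; next res becomes 0; next at i=4:; next res becomes 0; next final value 63. score_new: tmp becomes 7; next tot becomes 12; next (((tmp + b) + (b - tot)) == (tot * tot)) evaluates to false; next tot becomes 3; next res becomes 0; next at i=-1:; next res becomes 0; next at i=0:; next res becomes 0; next at i=1:; next res becomes 0; next at i=2:; next res becomes 0; next at i=3:; next res becomes 0; next at i=4:; next res becomes 0; next final value 63. Both give 63.
Sweeping the whole domain (32 inputs) finds no disagreement.
verdict: equivalent


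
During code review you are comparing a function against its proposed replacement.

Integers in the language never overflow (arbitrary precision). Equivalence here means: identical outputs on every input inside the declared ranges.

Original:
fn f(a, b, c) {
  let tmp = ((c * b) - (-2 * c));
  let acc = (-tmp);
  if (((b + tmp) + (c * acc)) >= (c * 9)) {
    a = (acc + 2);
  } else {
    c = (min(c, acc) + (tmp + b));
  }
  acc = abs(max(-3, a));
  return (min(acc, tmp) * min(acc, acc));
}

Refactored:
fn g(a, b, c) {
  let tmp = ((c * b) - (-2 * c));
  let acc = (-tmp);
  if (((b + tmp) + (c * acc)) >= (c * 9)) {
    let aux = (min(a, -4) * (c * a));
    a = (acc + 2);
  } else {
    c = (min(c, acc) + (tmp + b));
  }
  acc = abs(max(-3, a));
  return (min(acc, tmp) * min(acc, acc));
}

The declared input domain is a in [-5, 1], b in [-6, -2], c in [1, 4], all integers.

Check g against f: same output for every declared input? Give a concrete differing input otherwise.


Side by side, the visible changes include: arithmetic usage differs, constant usage differs, local variable names differ, statement counts differ, min/max/abs usage differs.
Tracing a=1, b=-6, c=2: f: tmp=-8, then acc=8, then (((b + tmp) + (c * acc)) >= (c * 9)) is false, then c=-12, then acc=1, then returns -8 | g: tmp=-8, then acc=8, then (((b + tmp) + (c * acc)) >= (c * 9)) is false, then c=-12, then acc=1, then returns -8 — matching result -8.
Sweeping the whole domain (140 inputs) finds no disagreement.
verdict: equivalent


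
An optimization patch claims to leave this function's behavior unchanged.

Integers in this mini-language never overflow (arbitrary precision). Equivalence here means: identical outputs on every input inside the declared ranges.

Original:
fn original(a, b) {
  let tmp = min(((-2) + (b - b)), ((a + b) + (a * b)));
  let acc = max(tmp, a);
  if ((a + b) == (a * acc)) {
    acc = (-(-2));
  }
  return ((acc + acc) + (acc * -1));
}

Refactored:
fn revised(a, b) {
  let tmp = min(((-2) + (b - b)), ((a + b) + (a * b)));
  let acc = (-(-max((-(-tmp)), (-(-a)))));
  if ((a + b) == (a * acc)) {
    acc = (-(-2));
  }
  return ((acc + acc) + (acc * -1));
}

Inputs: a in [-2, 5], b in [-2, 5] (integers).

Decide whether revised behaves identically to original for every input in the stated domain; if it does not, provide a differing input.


Comparing the listings, the differences include: same computation, different form.
Tracing a=4, b=5: original: tmp := -2 | acc := 4 | ((a + b) == (a * acc)): false | result 4 | revised: tmp := -2 | acc := 4 | ((a + b) == (a * acc)): false | result 4 — matching result 4.
Every one of the 64 inputs gives matching results.
verdict: equivalent


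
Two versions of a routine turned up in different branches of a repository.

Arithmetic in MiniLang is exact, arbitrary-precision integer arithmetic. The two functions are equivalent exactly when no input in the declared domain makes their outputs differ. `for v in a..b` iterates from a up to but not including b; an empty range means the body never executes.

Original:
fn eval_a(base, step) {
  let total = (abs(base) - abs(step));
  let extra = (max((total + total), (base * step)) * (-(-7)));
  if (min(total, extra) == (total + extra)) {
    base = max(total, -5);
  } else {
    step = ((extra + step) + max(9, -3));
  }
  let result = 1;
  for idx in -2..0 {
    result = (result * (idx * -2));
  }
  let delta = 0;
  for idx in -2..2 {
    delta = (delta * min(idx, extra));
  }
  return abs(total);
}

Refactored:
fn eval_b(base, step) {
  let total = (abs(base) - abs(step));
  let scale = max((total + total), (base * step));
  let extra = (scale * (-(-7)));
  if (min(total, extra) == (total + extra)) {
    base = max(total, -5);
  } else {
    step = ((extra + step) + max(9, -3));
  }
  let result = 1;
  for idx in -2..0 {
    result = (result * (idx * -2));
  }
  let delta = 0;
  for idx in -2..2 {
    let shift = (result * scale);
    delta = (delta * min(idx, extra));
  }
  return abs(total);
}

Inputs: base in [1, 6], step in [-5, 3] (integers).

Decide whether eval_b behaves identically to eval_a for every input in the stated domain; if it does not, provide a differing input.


Comparing the listings, the differences include: local variable names differ, plus arithmetic usage differs, plus statement counts differ.
Spot check at base=1, step=-5 — eval_a: total := -4 | extra := -35 | (min(total, extra) == (total + extra)): false | step := -31 | result := 1 | iter idx=-2: | result := 4 | iter idx=-1: | result := 8 | delta := 0 | iter idx=-2: | delta := 0 | iter idx=-1: | delta := 0 | iter idx=0: | delta := 0 | iter idx=1: | delta := 0 | result 4. eval_b: total := -4 | scale := -5 | extra := -35 | (min(total, extra) == (total + extra)): false | step := -31 | result := 1 | iter idx=-2: | result := 4 | iter idx=-1: | result := 8 | delta := 0 | iter idx=-2: | shift := -40 | delta := 0 | iter idx=-1: | shift := -40 | delta := 0 | iter idx=0: | shift := -40 | delta := 0 | iter idx=1: | shift := -40 | delta := 0 | result 4. Both give 4.
Across all 54 domain points the two functions coincide.
verdict: equivalent


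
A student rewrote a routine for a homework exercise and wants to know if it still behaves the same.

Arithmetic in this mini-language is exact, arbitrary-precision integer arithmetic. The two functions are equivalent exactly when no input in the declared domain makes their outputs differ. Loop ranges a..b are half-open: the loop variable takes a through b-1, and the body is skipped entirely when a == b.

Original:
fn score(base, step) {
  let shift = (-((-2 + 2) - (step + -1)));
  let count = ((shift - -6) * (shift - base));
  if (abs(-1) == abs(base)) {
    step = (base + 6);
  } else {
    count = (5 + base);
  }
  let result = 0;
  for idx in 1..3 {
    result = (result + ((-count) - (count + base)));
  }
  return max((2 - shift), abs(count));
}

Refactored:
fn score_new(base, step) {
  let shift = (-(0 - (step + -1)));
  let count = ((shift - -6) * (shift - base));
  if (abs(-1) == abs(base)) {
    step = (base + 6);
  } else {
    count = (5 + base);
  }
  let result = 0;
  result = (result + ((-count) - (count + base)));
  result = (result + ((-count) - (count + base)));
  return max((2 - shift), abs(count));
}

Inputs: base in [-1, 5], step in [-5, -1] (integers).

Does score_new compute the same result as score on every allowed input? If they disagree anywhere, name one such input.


The two versions differ — the changes include local variable names differ, constant usage differs, arithmetic usage differs, loop structure differs.
As a probe, take base=5, step=-2: score runs shift := -3 | count := -24 | (abs(-1) == abs(base)): false | count := 10 | result := 0 | iter idx=1: | result := -25 | iter idx=2: | result := -50 | result 10; score_new runs shift := -3 | count := -24 | (abs(-1) == abs(base)): false | count := 10 | result := 0 | result := -25 | result := -50 | result 10; both end at 10.
Every one of the 35 inputs gives matching results.
verdict: equivalent


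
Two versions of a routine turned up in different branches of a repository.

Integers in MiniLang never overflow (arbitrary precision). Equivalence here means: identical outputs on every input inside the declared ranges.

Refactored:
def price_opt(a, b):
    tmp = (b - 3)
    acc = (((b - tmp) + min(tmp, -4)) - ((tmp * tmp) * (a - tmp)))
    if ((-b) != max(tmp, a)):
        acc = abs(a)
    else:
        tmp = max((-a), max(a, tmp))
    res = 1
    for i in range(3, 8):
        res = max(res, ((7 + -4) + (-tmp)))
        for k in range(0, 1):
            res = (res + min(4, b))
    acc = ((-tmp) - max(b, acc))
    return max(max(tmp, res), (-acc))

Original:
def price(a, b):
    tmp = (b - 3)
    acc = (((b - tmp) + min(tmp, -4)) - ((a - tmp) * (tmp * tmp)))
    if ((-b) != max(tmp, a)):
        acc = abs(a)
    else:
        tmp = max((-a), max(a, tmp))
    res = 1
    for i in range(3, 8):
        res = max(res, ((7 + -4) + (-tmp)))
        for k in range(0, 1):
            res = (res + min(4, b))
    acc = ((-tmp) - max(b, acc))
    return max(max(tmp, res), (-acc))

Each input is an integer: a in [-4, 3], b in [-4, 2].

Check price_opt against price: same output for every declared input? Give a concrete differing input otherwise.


Reading the diff, among the changes: same computation, different form.
One worked example (a=3, b=1) — price: tmp := -2 | acc := -21 | ((-b) != max(tmp, a)): true | acc := 3 | res := 1 | iter i=3: | res := 5 | iter k=0: | res := 6 | iter i=4: | res := 6 | iter k=0: | res := 7 | iter i=5: | res := 7 | iter k=0: | res := 8 | iter i=6: | res := 8 | iter k=0: | res := 9 | iter i=7: | res := 9 | iter k=0: | res := 10 | acc := -1 | result 10; price_opt: tmp := -2 | acc := -21 | ((-b) != max(tmp, a)): true | acc := 3 | res := 1 | iter i=3: | res := 5 | iter k=0: | res := 6 | iter i=4: | res := 6 | iter k=0: | res := 7 | iter i=5: | res := 7 | iter k=0: | res := 8 | iter i=6: | res := 8 | iter k=0: | res := 9 | iter i=7: | res := 9 | iter k=0: | res := 10 | acc := -1 | result 10; agreement on 10.
Checked all 56 inputs in the declared domain: the outputs agree on every one.
verdict: equivalent


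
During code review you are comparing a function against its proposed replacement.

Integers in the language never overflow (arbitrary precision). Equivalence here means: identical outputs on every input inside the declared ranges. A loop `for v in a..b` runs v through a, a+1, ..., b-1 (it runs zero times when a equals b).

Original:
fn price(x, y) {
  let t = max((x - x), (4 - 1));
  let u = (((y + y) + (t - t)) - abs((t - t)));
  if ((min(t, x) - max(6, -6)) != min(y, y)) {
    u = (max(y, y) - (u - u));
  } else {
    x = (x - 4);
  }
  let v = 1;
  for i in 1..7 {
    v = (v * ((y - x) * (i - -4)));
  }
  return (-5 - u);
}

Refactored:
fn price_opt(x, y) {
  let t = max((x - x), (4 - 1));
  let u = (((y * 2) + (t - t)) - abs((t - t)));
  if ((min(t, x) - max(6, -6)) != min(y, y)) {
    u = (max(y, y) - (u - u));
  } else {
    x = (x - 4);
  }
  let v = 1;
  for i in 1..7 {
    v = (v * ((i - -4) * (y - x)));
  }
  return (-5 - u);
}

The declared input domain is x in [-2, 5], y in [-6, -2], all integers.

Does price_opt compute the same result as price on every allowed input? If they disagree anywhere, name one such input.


This is a faithful refactor — constant usage differs, arithmetic usage differs, but the computed results match everywhere.
As a probe, take x=-2, y=-4: price runs t becomes 3; next u becomes -8; next ((min(t, x) - max(6, -6)) != min(y, y)) evaluates to true; next u becomes -4; next v becomes 1; next at i=1:; next v becomes -10; next at i=2:; next v becomes 120; next at i=3:; next v becomes -1680; next at i=4:; next v becomes 26880; next at i=5:; next v becomes -483840; next at i=6:; next v becomes 9676800; next final value -1; price_opt runs t becomes 3; next u becomes -8; next ((min(t, x) - max(6, -6)) != min(y, y)) evaluates to true; next u becomes -4; next v becomes 1; next at i=1:; next v becomes -10; next at i=2:; next v becomes 120; next at i=3:; next v becomes -1680; next at i=4:; next v becomes 26880; next at i=5:; next v becomes -483840; next at i=6:; next v becomes 9676800; next final value -1; both end at -1.
Sweeping the whole domain (40 inputs) finds no disagreement.
verdict: equivalent


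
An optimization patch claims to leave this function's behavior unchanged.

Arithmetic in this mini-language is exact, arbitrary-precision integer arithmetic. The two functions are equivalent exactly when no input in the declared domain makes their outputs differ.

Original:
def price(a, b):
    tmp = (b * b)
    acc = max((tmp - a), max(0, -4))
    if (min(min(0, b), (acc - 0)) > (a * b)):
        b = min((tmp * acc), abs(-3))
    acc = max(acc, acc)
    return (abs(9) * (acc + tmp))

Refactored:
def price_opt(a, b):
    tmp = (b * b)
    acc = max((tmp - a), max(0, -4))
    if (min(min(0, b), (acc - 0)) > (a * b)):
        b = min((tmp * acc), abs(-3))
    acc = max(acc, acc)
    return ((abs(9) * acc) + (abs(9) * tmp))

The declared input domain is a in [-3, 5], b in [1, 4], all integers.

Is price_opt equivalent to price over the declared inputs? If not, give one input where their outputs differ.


Comparing the listings, the differences include: constant usage differs; arithmetic usage differs; min/max/abs usage differs.
Tracing a=1, b=1: price: tmp becomes 1; next acc becomes 0; next (min(min(0, b), (acc - 0)) > (a * b)) evaluates to false; next acc becomes 0; next final value 9 | price_opt: tmp becomes 1; next acc becomes 0; next (min(min(0, b), (acc - 0)) > (a * b)) evaluates to false; next acc becomes 0; next final value 9 — matching result 9.
An exhaustive pass over the 36 declared inputs shows identical outputs.
verdict: equivalent


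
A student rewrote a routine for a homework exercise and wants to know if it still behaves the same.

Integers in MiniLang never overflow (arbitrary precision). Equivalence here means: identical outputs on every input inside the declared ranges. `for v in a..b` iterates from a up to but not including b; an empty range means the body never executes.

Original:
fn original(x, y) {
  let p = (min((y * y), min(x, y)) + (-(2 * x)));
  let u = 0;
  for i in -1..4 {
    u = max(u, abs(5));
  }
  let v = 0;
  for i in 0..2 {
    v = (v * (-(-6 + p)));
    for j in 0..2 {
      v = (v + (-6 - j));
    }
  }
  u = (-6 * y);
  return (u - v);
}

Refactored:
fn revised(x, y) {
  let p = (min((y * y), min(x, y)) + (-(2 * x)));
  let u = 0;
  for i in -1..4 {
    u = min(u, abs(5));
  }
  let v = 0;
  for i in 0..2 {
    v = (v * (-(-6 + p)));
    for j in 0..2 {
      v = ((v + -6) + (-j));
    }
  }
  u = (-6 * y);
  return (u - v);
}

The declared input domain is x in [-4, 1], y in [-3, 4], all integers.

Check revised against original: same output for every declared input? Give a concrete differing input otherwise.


The suspicious edit (`max(u, abs(5))` became `min(u, abs(5))`) never changes the result for any input inside the declared domain.
Spot check at x=-2, y=4 — original: p=2, then u=0, then (i=-1), then u=5, then (i=0), then u=5, then (i=1), then u=5, then (i=2), then u=5, then (i=3), then u=5, then v=0, then (i=0), then v=0, then (j=0), then v=-6, then (j=1), then v=-13, then (i=1), then v=-52, then (j=0), then v=-58, then (j=1), then v=-65, then u=-24, then returns 41. revised: p=2, then u=0, then (i=-1), then u=0, then (i=0), then u=0, then (i=1), then u=0, then (i=2), then u=0, then (i=3), then u=0, then v=0, then (i=0), then v=0, then (j=0), then v=-6, then (j=1), then v=-13, then (i=1), then v=-52, then (j=0), then v=-58, then (j=1), then v=-65, then u=-24, then returns 41. Both give 41.
An exhaustive pass over the 48 declared inputs shows identical outputs.
verdict: equivalent


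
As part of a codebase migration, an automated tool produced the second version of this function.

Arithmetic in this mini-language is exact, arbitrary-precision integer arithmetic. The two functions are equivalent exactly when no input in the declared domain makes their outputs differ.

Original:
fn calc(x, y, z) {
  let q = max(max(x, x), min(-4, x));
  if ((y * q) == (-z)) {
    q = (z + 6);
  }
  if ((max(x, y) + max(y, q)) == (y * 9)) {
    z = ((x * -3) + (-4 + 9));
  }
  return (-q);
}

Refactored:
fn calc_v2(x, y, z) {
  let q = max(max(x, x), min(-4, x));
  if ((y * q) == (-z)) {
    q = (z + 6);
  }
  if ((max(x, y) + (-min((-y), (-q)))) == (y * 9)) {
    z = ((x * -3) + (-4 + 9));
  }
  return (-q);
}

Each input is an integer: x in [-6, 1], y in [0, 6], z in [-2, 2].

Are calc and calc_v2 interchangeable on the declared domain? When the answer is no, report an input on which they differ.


Changes here: min/max/abs usage differs; the full 280-point sweep finds no disagreement.
verdict: equivalent


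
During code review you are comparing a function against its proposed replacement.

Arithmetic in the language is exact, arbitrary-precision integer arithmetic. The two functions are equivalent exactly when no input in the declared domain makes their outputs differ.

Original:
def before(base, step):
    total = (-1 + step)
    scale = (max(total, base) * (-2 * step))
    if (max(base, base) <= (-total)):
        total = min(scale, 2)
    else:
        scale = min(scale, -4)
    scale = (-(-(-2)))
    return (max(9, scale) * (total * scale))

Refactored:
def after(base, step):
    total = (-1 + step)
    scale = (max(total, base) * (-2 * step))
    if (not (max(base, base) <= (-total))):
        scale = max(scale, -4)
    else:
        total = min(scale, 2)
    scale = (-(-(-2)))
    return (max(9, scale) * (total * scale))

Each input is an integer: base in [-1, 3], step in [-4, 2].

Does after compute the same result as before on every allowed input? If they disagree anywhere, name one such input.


The edit looks behavioral (`min(scale, -4)` became `max(scale, -4)`), but over these ranges it never changes the outcome.
As a probe, take base=1, step=2: before runs total=1, then scale=-4, then (max(base, base) <= (-total)) is false, then scale=-4, then scale=-2, then returns -18; after runs total=1, then scale=-4, then (not (max(base, base) <= (-total))) is true, then scale=-4, then scale=-2, then returns -18; both end at -18.
Checked all 35 inputs in the declared domain: the outputs agree on every one.
verdict: equivalent


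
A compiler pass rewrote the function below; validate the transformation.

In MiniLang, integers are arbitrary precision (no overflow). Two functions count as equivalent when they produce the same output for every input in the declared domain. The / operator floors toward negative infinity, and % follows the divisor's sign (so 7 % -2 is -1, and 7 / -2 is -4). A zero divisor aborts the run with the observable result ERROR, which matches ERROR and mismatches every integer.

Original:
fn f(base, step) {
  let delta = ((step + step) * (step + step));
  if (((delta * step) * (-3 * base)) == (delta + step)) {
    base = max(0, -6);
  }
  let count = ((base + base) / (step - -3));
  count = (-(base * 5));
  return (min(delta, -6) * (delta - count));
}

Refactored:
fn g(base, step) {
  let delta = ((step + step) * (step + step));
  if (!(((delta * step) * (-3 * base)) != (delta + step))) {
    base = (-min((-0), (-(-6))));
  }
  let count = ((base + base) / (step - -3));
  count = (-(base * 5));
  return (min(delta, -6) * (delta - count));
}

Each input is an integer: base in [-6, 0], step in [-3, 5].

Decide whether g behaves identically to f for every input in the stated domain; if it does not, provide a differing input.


Comparing the listings, the differences include: comparison usage differs; and min/max/abs usage differs; and boolean connective usage differs.
Tracing base=-2, step=4: f: delta becomes 64; next (((delta * step) * (-3 * base)) == (delta + step)) evaluates to false; next count becomes -1; next count becomes 10; next final value -324 | g: delta becomes 64; next (!(((delta * step) * (-3 * base)) != (delta + step))) evaluates to false; next count becomes -1; next count becomes 10; next final value -324 — matching result -324.
An exhaustive pass over the 63 declared inputs shows identical outputs.
verdict: equivalent


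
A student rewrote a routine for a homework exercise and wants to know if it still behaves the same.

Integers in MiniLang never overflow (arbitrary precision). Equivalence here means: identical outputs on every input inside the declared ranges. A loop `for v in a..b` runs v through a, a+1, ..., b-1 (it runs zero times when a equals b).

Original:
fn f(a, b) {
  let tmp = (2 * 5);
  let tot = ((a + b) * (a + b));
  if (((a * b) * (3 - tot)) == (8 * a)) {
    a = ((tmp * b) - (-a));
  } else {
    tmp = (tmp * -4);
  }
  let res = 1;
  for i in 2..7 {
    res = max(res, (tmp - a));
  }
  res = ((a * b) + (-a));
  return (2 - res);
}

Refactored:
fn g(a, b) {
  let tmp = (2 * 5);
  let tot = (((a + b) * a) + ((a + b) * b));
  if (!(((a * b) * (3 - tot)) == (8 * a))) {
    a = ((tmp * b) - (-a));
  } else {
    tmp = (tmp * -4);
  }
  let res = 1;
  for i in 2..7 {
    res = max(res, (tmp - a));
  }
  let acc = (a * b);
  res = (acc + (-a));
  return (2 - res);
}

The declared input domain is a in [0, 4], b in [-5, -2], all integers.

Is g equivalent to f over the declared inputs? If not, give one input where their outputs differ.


The rewrite breaks on a=0, b=-5, where the results are -298 and 2.
f: tmp := 10 | tot := 25 | (((a * b) * (3 - tot)) == (8 * a)): true | a := -50 | res := 1 | iter i=2: | res := 60 | iter i=3: | res := 60 | iter i=4: | res := 60 | iter i=5: | res := 60 | iter i=6: | res := 60 | res := 300 | result -298
g: tmp := 10 | tot := 25 | (!(((a * b) * (3 - tot)) == (8 * a))): false | tmp := -40 | res := 1 | iter i=2: | res := 1 | iter i=3: | res := 1 | iter i=4: | res := 1 | iter i=5: | res := 1 | iter i=6: | res := 1 | acc := 0 | res := 0 | result 2
verdict: not equivalent; witness: a=0, b=-5


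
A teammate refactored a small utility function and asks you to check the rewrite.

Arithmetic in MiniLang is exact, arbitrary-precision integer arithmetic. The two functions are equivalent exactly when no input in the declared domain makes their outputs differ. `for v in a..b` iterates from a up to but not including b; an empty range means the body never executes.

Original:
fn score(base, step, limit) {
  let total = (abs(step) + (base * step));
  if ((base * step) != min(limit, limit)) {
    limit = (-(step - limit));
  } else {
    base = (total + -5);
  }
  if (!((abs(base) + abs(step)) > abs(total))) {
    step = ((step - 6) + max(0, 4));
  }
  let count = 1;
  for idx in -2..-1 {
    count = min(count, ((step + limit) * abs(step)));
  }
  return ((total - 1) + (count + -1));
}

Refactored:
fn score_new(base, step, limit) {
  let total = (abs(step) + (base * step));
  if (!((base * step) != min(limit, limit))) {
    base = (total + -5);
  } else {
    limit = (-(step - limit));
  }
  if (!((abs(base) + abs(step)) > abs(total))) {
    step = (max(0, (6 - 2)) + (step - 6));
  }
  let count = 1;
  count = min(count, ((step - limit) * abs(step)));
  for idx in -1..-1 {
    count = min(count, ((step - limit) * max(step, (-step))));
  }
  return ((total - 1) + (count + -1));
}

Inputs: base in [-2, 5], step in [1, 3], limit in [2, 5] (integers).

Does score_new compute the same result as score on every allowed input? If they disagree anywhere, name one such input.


Run the pair on base=-2, step=1, limit=2.
score: total=-1, then ((base * step) != min(limit, limit)) is true, then limit=1, then (!((abs(base) + abs(step)) > abs(total))) is false, then count=1, then (idx=-2), then count=1, then returns -2
score_new: total=-1, then (!((base * step) != min(limit, limit))) is false, then limit=1, then (!((abs(base) + abs(step)) > abs(total))) is false, then count=1, then count=0, then the loop over idx runs zero times, then returns -3
-2 != -3, so the rewrite changes behavior.
verdict: not equivalent; witness: base=-2, step=1, limit=2


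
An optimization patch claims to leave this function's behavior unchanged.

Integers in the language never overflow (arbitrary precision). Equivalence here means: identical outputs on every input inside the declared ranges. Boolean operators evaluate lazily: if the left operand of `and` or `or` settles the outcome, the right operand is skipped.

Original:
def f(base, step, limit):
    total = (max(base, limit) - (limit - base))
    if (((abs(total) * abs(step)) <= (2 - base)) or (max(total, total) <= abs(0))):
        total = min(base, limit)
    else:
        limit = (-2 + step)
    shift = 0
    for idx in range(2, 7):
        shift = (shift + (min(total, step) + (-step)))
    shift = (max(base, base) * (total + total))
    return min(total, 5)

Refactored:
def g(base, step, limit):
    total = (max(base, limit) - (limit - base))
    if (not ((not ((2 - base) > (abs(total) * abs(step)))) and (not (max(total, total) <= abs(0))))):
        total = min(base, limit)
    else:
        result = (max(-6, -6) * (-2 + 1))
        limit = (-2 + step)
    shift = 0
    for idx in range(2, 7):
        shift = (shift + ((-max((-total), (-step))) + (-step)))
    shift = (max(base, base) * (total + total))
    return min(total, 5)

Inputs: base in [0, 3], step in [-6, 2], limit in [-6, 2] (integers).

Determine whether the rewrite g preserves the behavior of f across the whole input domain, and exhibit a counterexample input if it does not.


Evaluate both at base=0, step=-2, limit=-1.
f: total := 1 | (((abs(total) * abs(step)) <= (2 - base)) or (max(total, total) <= abs(0))): true | total := -1 | shift := 0 | iter idx=2: | shift := 0 | iter idx=3: | shift := 0 | iter idx=4: | shift := 0 | iter idx=5: | shift := 0 | iter idx=6: | shift := 0 | shift := 0 | result -1
g: total := 1 | (not ((not ((2 - base) > (abs(total) * abs(step)))) and (not (max(total, total) <= abs(0))))): false | result := 6 | limit := -4 | shift := 0 | iter idx=2: | shift := 0 | iter idx=3: | shift := 0 | iter idx=4: | shift := 0 | iter idx=5: | shift := 0 | iter idx=6: | shift := 0 | shift := 0 | result 1
-1 against 1: the behavior changed.
verdict: not equivalent; witness: base=0, step=-2, limit=-1


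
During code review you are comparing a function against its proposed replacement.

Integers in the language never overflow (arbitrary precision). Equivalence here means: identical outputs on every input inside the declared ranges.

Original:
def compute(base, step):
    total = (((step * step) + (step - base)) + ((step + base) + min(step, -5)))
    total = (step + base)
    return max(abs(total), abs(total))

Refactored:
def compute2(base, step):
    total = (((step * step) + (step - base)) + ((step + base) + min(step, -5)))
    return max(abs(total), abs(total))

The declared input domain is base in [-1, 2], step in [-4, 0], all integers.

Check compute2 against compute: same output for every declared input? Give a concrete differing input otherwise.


Evaluate both at base=-1, step=-4.
compute: total = 3; total = -5; return 5
compute2: total = 3; return 3
5 against 3: the behavior changed.
verdict: not equivalent; witness: base=-1, step=-4


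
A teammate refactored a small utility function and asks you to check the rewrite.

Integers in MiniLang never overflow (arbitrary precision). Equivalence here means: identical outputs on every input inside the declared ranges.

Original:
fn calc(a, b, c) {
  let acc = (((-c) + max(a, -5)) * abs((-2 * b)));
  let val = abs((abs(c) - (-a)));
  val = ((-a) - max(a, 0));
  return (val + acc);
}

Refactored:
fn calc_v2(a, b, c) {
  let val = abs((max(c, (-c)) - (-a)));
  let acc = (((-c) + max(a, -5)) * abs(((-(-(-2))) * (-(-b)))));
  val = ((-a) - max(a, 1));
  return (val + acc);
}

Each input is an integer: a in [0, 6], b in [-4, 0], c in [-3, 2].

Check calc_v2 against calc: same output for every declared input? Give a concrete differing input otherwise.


Not equivalent: a=0, b=-4, c=-3 separates them (24 vs 23).
calc: acc = 24; val = 3; val = 0; return 24
calc_v2: val = 3; acc = 24; val = -1; return 23
verdict: not equivalent; witness: a=0, b=-4, c=-3


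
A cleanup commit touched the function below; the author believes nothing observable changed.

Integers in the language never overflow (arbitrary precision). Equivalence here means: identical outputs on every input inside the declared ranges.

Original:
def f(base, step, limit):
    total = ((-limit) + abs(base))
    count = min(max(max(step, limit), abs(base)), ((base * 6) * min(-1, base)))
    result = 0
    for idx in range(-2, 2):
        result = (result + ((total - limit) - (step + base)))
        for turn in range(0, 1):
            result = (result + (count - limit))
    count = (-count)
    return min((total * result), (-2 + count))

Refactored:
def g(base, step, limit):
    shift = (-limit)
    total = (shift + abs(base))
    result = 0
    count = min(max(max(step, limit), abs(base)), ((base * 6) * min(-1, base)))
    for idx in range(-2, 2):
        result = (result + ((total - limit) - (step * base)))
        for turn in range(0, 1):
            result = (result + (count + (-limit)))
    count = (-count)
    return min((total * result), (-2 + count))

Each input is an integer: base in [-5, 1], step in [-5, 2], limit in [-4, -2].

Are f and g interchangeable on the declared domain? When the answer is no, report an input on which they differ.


Not equivalent: base=-5, step=-5, limit=-4 separates them (-7 vs -108).
f: total=9, then count=5, then result=0, then (idx=-2), then result=23, then (turn=0), then result=32, then (idx=-1), then result=55, then (turn=0), then result=64, then (idx=0), then result=87, then (turn=0), then result=96, then (idx=1), then result=119, then (turn=0), then result=128, then count=-5, then returns -7
g: shift=4, then total=9, then result=0, then count=5, then (idx=-2), then result=-12, then (turn=0), then result=-3, then (idx=-1), then result=-15, then (turn=0), then result=-6, then (idx=0), then result=-18, then (turn=0), then result=-9, then (idx=1), then result=-21, then (turn=0), then result=-12, then count=-5, then returns -108
verdict: not equivalent; witness: base=-5, step=-5, limit=-4


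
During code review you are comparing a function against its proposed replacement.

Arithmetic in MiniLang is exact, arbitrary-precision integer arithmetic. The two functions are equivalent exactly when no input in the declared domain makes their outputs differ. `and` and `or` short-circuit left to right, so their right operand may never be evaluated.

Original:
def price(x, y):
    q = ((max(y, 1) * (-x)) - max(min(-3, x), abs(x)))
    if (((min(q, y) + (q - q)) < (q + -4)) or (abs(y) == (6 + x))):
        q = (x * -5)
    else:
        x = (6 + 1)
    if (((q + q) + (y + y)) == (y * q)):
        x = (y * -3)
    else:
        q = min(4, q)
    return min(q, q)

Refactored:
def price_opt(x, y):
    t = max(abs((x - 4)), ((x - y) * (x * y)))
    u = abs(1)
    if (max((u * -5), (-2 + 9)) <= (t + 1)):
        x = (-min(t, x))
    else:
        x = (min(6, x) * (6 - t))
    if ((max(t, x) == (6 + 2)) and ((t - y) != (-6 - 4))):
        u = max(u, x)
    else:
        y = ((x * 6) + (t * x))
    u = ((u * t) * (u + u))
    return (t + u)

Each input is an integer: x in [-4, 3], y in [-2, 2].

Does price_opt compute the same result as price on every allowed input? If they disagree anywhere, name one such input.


The rewrite breaks on x=-4, y=-2, where the results are 4 and 264.
price: q = 0; (((min(q, y) + (q - q)) < (q + -4)) or (abs(y) == (6 + x))) -> true; q = 20; (((q + q) + (y + y)) == (y * q)) -> false; q = 4; return 4
price_opt: t = 8; u = 1; (max((u * -5), (-2 + 9)) <= (t + 1)) -> true; x = 4; ((max(t, x) == (6 + 2)) and ((t - y) != (-6 - 4))) -> true; u = 4; u = 256; return 264
verdict: not equivalent; witness: x=-4, y=-2


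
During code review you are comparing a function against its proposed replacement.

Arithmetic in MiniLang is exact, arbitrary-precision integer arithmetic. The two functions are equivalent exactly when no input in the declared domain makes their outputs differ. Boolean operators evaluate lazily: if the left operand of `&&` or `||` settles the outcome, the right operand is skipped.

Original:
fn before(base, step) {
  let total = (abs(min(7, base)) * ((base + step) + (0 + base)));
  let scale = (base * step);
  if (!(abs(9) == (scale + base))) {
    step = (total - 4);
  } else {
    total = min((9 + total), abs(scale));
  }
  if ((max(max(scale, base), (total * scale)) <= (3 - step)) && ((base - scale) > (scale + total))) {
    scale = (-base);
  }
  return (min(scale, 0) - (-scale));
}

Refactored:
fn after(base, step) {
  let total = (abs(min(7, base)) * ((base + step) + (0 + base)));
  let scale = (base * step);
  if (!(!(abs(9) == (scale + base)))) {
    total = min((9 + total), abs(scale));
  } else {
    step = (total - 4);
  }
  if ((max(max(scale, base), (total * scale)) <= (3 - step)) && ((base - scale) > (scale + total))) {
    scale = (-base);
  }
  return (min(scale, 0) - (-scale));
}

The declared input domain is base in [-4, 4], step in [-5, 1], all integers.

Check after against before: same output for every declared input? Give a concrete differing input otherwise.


The two are interchangeable: boolean connective usage differs, and every declared input agrees.
Tracing base=-2, step=-1: before: total := -10 | scale := 2 | (!(abs(9) == (scale + base))): true | step := -14 | ((max(max(scale, base), (total * scale)) <= (3 - step)) && ((base - scale) > (scale + total))): true | scale := 2 | result 2 | after: total := -10 | scale := 2 | (!(!(abs(9) == (scale + base)))): false | step := -14 | ((max(max(scale, base), (total * scale)) <= (3 - step)) && ((base - scale) > (scale + total))): true | scale := 2 | result 2 — matching result 2.
Every one of the 63 inputs gives matching results.
verdict: equivalent


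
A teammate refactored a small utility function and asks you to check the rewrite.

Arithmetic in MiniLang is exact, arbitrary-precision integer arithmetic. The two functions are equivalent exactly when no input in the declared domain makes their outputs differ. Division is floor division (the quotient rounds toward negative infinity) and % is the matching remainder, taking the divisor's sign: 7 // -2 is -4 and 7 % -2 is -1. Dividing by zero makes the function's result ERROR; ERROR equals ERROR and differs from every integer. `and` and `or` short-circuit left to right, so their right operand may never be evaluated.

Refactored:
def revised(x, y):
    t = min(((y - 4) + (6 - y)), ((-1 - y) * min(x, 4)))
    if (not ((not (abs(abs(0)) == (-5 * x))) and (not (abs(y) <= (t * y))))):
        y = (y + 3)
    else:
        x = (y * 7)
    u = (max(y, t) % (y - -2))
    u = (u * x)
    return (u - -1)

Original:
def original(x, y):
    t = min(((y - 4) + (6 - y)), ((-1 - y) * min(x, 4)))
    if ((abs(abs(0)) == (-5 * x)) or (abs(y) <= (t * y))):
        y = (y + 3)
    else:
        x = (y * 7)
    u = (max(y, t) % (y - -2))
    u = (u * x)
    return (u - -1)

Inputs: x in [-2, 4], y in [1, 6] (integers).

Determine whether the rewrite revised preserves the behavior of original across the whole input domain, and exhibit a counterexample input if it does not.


Reading the diff, among the changes: boolean connective usage differs.
As a probe, take x=4, y=4: original runs t=-20, then ((abs(abs(0)) == (-5 * x)) or (abs(y) <= (t * y))) is false, then x=28, then u=4, then u=112, then returns 113; revised runs t=-20, then (not ((not (abs(abs(0)) == (-5 * x))) and (not (abs(y) <= (t * y))))) is false, then x=28, then u=4, then u=112, then returns 113; both end at 113.
Every one of the 42 inputs gives matching results.
verdict: equivalent
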